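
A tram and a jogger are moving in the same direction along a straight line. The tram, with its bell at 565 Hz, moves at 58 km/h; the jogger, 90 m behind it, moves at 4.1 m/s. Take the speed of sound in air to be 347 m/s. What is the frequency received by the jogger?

58 km/h = 16.11 m/s.
The jogger is behind, so the tram is moving away from it while the jogger is moving toward the tram.
General Doppler shift: f' = f · (v + v_o)/(v + v_s).
f' = 565 × (347 + 4.1)/(347 + 16.11) = 565 × 351.1/363.11 ≈ 546 Hz.

546 Hz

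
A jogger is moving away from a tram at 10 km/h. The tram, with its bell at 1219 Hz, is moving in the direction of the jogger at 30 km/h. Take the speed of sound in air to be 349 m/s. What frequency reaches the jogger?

1239 Hz

30 km/h = 8.333 m/s; 10 km/h = 2.778 m/s.
General Doppler shift: f' = f · (v − v_o)/(v − v_s).
f' = 1219 × (349 − 2.778)/(349 − 8.333) = 1219 × 346.22/340.67 ≈ 1239 Hz.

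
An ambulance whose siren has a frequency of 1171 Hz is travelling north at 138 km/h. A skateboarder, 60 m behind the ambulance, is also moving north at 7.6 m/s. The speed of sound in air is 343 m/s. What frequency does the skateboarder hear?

138 km/h = 38.33 m/s.
The skateboarder is behind, so the ambulance is moving away from it while the skateboarder is moving toward the ambulance.
Both move, so f' = f · (v + v_o)/(v + v_s).
f' = 1171 × (343 + 7.6)/(343 + 38.33) = 1171 × 350.6/381.33 ≈ 1077 Hz.

1077 Hz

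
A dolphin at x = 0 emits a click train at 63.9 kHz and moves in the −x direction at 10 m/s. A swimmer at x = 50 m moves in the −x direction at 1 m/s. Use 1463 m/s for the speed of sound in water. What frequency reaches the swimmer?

The observer lies on the +x side, so the source is heading away from the observer and the observer is heading toward the source.
With source receding and observer approaching, f' = f · (v + v_o)/(v + v_s).
f' = 63.9 × (1463 + 1)/(1463 + 10) = 63.9 × 1464/1473 ≈ 63.5 kHz.

63.5 kHz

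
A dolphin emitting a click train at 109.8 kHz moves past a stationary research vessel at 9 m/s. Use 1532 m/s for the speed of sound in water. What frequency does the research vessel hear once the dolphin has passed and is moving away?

109.2 kHz

Receding: f₂ = f · v/(v + v_s) = 109.8 × 1532/1541 ≈ 109.2 kHz.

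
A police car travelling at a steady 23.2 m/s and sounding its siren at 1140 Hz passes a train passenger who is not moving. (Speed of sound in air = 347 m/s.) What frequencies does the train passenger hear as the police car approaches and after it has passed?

1222 Hz approaching; 1069 Hz receding

Approaching: f₁ = f · v/(v − v_s) = 1140 × 347/323.8 ≈ 1222 Hz.
Receding: f₂ = f · v/(v + v_s) = 1140 × 347/370.2 ≈ 1069 Hz.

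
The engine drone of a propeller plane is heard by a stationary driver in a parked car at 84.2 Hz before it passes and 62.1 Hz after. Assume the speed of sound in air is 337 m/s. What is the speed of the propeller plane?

51 m/s

f₁/f₂ = (v + v_s)/(v − v_s), so v_s = v · (f₁ − f₂)/(f₁ + f₂).
v_s = 337 × (84.2 − 62.1)/(84.2 + 62.1) = 337 × 22.1/146.3 ≈ 51 m/s.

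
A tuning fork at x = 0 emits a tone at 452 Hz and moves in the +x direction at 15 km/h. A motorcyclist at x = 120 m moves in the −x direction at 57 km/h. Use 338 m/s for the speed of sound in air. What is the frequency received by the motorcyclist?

479 Hz

15 km/h = 4.167 m/s; 57 km/h = 15.83 m/s.
The observer lies on the +x side, so the source is heading toward the observer and the observer is heading toward the source.
Both move, so f' = f · (v + v_o)/(v − v_s).
f' = 452 × (338 + 15.83)/(338 − 4.167) = 452 × 353.83/333.83 ≈ 479 Hz.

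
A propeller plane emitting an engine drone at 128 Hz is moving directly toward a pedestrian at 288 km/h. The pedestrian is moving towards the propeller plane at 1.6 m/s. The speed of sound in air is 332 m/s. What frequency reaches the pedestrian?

169 Hz

288 km/h = 80 m/s.
With source approaching and observer approaching, f' = f · (v + v_o)/(v − v_s).
f' = 128 × (332 + 1.6)/(332 − 80) = 128 × 333.6/252 ≈ 169 Hz.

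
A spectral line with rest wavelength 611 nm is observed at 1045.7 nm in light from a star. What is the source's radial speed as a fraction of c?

0.491

λ'/λ₀ = 1.7115 > 1 (redshift), so the source is receding.
λ'/λ₀ = √((1 + β)/(1 − β)) for a receding source ⇒ β = (r² − 1)/(r² + 1) with r = λ'/λ₀.
β = (2.9291 − 1)/(2.9291 + 1) ≈ 0.491.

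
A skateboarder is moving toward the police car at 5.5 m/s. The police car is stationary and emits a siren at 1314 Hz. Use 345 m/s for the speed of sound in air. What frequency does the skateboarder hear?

1335 Hz

Moving observer, stationary source: f' = f · (v + v_o)/v.
f' = 1314 × (345 + 5.5)/345 = 1314 × 350.5/345 ≈ 1335 Hz.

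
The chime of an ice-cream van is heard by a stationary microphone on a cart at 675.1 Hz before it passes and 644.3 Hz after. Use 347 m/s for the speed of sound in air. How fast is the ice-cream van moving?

f₁/f₂ = (v + v_s)/(v − v_s), so v_s = v · (f₁ − f₂)/(f₁ + f₂).
v_s = 347 × (675.1 − 644.3)/(675.1 + 644.3) = 347 × 30.8/1319.4 ≈ 8.1 m/s.

8.1 m/s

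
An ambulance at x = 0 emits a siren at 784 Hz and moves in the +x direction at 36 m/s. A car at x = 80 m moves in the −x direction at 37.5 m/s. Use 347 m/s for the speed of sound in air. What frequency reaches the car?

The observer lies on the +x side, so the source is heading toward the observer and the observer is heading toward the source.
With source approaching and observer approaching, f' = f · (v + v_o)/(v − v_s).
f' = 784 × (347 + 37.5)/(347 − 36) = 784 × 384.5/311 ≈ 969 Hz.

969 Hz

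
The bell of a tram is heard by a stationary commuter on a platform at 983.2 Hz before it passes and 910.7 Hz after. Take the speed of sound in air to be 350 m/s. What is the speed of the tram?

13.4 m/s

f₁/f₂ = (v + v_s)/(v − v_s), so v_s = v · (f₁ − f₂)/(f₁ + f₂).
v_s = 350 × (983.2 − 910.7)/(983.2 + 910.7) = 350 × 72.5/1893.9 ≈ 13.4 m/s.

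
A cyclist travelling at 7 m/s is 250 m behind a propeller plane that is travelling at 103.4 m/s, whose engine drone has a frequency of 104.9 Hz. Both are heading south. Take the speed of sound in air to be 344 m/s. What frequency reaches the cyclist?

The cyclist is behind, so the propeller plane is moving away from it while the cyclist is moving toward the propeller plane.
With source receding and observer approaching, f' = f · (v + v_o)/(v + v_s).
f' = 104.9 × (344 + 7)/(344 + 103.4) = 104.9 × 351/447.4 ≈ 82 Hz.

82 Hz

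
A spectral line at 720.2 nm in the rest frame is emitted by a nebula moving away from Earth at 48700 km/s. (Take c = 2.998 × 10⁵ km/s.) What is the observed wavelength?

848.5 nm

β = v/c = 48700/299800 = 0.1624.
Relativistic Doppler for wavelength: λ' = λ₀ · √((1 + β)/(1 − β)).
λ' = 720.2 × √(1.1624/0.8376) = 720.2 × 1.17809 ≈ 848.5 nm.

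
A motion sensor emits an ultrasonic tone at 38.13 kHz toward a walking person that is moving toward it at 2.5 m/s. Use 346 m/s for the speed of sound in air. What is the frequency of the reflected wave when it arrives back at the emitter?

At the walking person (a moving observer), f₁ = f₀ · (v + u)/v = 38.13 × 348.5/346 ≈ 38.4 kHz.
On reflection it acts as a source moving toward the stationary detector: f₂ = f₁ · v/(v − u) = 38.4 × 346/343.5 ≈ 38.7 kHz.
Equivalently f₂ = f₀ · (v + u)/(v − u).

38.7 kHz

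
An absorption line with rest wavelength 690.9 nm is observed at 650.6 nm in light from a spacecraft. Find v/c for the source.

λ'/λ₀ = 0.9417 < 1 (blueshift), so the source is approaching.
λ'/λ₀ = √((1 − β)/(1 + β)) for an approaching source ⇒ β = (1 − r²)/(1 + r²) with r = λ'/λ₀.
β = (1 − 0.8867)/(1 + 0.8867) ≈ 0.060.

0.060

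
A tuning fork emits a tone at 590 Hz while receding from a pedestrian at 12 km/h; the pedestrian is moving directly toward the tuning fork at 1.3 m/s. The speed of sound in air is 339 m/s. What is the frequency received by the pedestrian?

586 Hz

12 km/h = 3.333 m/s.
Both move, so f' = f · (v + v_o)/(v + v_s).
f' = 590 × (339 + 1.3)/(339 + 3.333) = 590 × 340.3/342.33 ≈ 586 Hz.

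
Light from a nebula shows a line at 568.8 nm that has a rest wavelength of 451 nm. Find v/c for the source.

0.228

λ'/λ₀ = 1.2612 > 1 (redshift), so the source is receding.
λ'/λ₀ = √((1 + β)/(1 − β)) for a receding source ⇒ β = (r² − 1)/(r² + 1) with r = λ'/λ₀.
β = (1.5906 − 1)/(1.5906 + 1) ≈ 0.228.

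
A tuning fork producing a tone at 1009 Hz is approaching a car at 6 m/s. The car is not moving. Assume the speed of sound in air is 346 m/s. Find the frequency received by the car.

1027 Hz

With the source moving toward a stationary observer, f' = f · v/(v − v_s).
f' = 1009 × 346/(346 − 6) = 1009 × 346/340 ≈ 1027 Hz.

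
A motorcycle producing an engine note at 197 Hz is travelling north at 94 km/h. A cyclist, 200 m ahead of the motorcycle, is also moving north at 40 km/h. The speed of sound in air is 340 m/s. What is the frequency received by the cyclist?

94 km/h = 26.11 m/s; 40 km/h = 11.11 m/s.
The cyclist is ahead, so the motorcycle is moving toward it while the cyclist is moving away from the motorcycle.
Both move, so f' = f · (v − v_o)/(v − v_s).
f' = 197 × (340 − 11.11)/(340 − 26.11) = 197 × 328.89/313.89 ≈ 206 Hz.

206 Hz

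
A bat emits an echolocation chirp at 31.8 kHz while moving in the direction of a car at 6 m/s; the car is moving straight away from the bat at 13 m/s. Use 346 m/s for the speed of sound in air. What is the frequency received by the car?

31.1 kHz

General Doppler shift: f' = f · (v − v_o)/(v − v_s).
f' = 31.8 × (346 − 13)/(346 − 6) = 31.8 × 333/340 ≈ 31.1 kHz.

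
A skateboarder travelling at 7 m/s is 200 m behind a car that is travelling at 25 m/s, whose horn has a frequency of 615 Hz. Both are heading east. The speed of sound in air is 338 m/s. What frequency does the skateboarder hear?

The skateboarder is behind, so the car is moving away from it while the skateboarder is moving toward the car.
Both move, so f' = f · (v + v_o)/(v + v_s).
f' = 615 × (338 + 7)/(338 + 25) = 615 × 345/363 ≈ 585 Hz.

585 Hz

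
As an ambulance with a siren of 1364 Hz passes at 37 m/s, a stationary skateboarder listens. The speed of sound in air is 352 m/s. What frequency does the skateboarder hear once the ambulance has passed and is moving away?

1234 Hz

Receding: f₂ = f · v/(v + v_s) = 1364 × 352/389 ≈ 1234 Hz.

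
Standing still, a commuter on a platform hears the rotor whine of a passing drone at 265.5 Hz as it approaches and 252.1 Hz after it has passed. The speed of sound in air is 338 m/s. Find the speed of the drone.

8.8 m/s

f₁/f₂ = (v + v_s)/(v − v_s), so v_s = v · (f₁ − f₂)/(f₁ + f₂).
v_s = 338 × (265.5 − 252.1)/(265.5 + 252.1) = 338 × 13.4/517.6 ≈ 8.8 m/s.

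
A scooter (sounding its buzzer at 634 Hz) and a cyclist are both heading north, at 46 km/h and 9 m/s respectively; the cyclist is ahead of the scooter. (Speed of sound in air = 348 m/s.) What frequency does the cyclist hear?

641 Hz

46 km/h = 12.78 m/s.
The cyclist is ahead, so the scooter is moving toward it while the cyclist is moving away from the scooter.
Both move, so f' = f · (v − v_o)/(v − v_s).
f' = 634 × (348 − 9)/(348 − 12.78) = 634 × 339/335.22 ≈ 641 Hz.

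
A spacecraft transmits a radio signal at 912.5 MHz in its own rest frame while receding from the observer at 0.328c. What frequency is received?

Relativistic Doppler for frequency: f' = f₀ · √((1 − β)/(1 + β)).
f' = 912.5 × √(0.6720/1.3280) = 912.5 × 0.71135 ≈ 649.1 MHz.

649.1 MHz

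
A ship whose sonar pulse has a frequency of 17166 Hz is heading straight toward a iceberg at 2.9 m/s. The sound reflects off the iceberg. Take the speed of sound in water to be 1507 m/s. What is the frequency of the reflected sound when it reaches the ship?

17232 Hz

The iceberg receives the sound from a moving source: f₁ = f₀ · v/(v − v_e) = 17166 × 1507/1504.1 ≈ 17199 Hz.
On the return leg the ship is a moving observer: f₂ = f₁ · (v + v_e)/v = 17199 × 1509.9/1507 ≈ 17232 Hz.
Equivalently f₂ = f₀ · (v + v_e)/(v − v_e).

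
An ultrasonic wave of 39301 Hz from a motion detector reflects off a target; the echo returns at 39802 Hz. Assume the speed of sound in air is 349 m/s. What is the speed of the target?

Double Doppler shift off a moving reflector: f₂ = f₀ · (v + u)/(v − u) (u > 0 toward emitter).
Rearranging, u = v · (f₂ − f₀)/(f₂ + f₀) = 349 × 501/79103 ≈ 2.21 m/s.
So the target is moving at 2.21 m/s toward the emitter.

2.21 m/s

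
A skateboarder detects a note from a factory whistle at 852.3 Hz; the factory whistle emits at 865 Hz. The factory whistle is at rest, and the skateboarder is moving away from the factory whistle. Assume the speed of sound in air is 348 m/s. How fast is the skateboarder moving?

f' = f · (v − v_o)/v ⇒ v_o = v · |f'/f − 1|.
v_o = 348 × |852.3/865 − 1| = 348 × 0.01468 ≈ 5.1 m/s.

5.1 m/s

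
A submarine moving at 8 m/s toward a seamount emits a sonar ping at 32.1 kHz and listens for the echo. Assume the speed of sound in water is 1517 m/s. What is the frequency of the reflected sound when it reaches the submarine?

32.4 kHz

The seamount receives the sound from a moving source: f₁ = f₀ · v/(v − v_e) = 32.1 × 1517/1509 ≈ 32.3 kHz.
On the return leg the submarine is a moving observer: f₂ = f₁ · (v + v_e)/v = 32.3 × 1525/1517 ≈ 32.4 kHz.
Equivalently f₂ = f₀ · (v + v_e)/(v − v_e).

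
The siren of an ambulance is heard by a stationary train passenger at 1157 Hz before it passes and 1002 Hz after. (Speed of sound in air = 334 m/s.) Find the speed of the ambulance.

f₁/f₂ = (v + v_s)/(v − v_s), so v_s = v · (f₁ − f₂)/(f₁ + f₂).
v_s = 334 × (1157 − 1002)/(1157 + 1002) = 334 × 155/2159 ≈ 24.0 m/s.

24.0 m/s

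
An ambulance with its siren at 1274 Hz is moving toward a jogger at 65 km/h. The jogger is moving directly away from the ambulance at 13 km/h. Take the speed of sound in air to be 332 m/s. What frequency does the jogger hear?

65 km/h = 18.06 m/s; 13 km/h = 3.611 m/s.
Both move, so f' = f · (v − v_o)/(v − v_s).
f' = 1274 × (332 − 3.611)/(332 − 18.06) = 1274 × 328.39/313.94 ≈ 1333 Hz.

1333 Hz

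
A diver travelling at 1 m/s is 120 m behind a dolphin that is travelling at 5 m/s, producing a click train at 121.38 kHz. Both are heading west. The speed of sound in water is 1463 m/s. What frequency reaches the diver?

The diver is behind, so the dolphin is moving away from it while the diver is moving toward the dolphin.
General Doppler shift: f' = f · (v + v_o)/(v + v_s).
f' = 121.38 × (1463 + 1)/(1463 + 5) = 121.38 × 1464/1468 ≈ 121.0 kHz.

121.0 kHz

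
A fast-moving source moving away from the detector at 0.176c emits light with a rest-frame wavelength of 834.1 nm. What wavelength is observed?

Relativistic Doppler for wavelength: λ' = λ₀ · √((1 + β)/(1 − β)).
λ' = 834.1 × √(1.1760/0.8240) = 834.1 × 1.19465 ≈ 996.5 nm.

996.5 nm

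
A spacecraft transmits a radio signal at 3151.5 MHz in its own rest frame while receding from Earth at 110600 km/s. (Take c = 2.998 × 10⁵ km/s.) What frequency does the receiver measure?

β = v/c = 110600/299800 = 0.3689.
Relativistic Doppler for frequency: f' = f₀ · √((1 − β)/(1 + β)).
f' = 3151.5 × √(0.6311/1.3689) = 3151.5 × 0.67898 ≈ 2139.8 MHz.

2139.8 MHz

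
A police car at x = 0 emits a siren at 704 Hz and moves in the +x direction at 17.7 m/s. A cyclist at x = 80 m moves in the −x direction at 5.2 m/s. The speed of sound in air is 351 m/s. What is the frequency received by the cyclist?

The observer lies on the +x side, so the source is heading toward the observer and the observer is heading toward the source.
With source approaching and observer approaching, f' = f · (v + v_o)/(v − v_s).
f' = 704 × (351 + 5.2)/(351 − 17.7) = 704 × 356.2/333.3 ≈ 752 Hz.

752 Hz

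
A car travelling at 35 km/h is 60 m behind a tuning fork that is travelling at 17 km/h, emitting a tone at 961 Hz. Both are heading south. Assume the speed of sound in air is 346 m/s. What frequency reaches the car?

17 km/h = 4.722 m/s; 35 km/h = 9.722 m/s.
The car is behind, so the tuning fork is moving away from it while the car is moving toward the tuning fork.
General Doppler shift: f' = f · (v + v_o)/(v + v_s).
f' = 961 × (346 + 9.722)/(346 + 4.722) = 961 × 355.72/350.72 ≈ 975 Hz.

975 Hz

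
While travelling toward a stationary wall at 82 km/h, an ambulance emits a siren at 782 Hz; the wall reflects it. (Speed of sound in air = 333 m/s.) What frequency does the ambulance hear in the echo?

897 Hz

82 km/h = 22.78 m/s.
The wall receives the sound from a moving source: f₁ = f₀ · v/(v − v_e) = 782 × 333/310.22 ≈ 839 Hz.
On the return leg the ambulance is a moving observer: f₂ = f₁ · (v + v_e)/v = 839 × 355.78/333 ≈ 897 Hz.
Equivalently f₂ = f₀ · (v + v_e)/(v − v_e).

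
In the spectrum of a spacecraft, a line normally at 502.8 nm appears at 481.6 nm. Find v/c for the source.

0.043

λ'/λ₀ = 0.9578 < 1 (blueshift), so the source is approaching.
λ'/λ₀ = √((1 − β)/(1 + β)) for an approaching source ⇒ β = (1 − r²)/(1 + r²) with r = λ'/λ₀.
β = (1 − 0.9175)/(1 + 0.9175) ≈ 0.043.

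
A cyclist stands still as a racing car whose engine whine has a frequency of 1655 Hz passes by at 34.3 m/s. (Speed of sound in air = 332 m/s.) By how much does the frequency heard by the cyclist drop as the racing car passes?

Approaching: f₁ = f · v/(v − v_s) = 1655 × 332/297.7 ≈ 1846 Hz.
Receding: f₂ = f · v/(v + v_s) = 1655 × 332/366.3 ≈ 1500 Hz.
Drop: f₁ − f₂ = 2f·v·v_s/(v² − v_s²) = 2 × 1655 × 332 × 34.3/(332² − 34.3²) ≈ 346 Hz.

346 Hz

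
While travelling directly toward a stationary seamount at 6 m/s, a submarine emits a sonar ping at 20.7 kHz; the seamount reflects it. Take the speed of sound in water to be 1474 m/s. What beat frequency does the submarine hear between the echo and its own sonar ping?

169 Hz

The seamount receives the sound from a moving source: f₁ = f₀ · v/(v − v_e) = 20.7 × 1474/1468 ≈ 20.7846 kHz.
On the return leg the submarine is a moving observer: f₂ = f₁ · (v + v_e)/v = 20.7846 × 1480/1474 ≈ 20.8692 kHz.
Equivalently f₂ = f₀ · (v + v_e)/(v − v_e).
Beat against the emitted tone (with f₀ = 20700 Hz): |f₂ − f₀| = 2v_e·f₀/(v − v_e) = 2 × 6 × 20700/1468 ≈ 169 Hz.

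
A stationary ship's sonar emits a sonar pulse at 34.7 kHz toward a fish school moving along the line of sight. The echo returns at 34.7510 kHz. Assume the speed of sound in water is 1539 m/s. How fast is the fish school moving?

1.13 m/s

Double Doppler shift off a moving reflector: f₂ = f₀ · (v + u)/(v − u) (u > 0 toward emitter).
Rearranging, u = v · (f₂ − f₀)/(f₂ + f₀) = 1539 × 0.0510/69.4510 ≈ 1.13 m/s.
So the fish school is moving at 1.13 m/s toward the emitter.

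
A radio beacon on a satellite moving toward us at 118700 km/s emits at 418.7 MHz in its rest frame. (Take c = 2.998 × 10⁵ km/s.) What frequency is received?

636.5 MHz

β = v/c = 118700/299800 = 0.3959.
Relativistic Doppler for frequency: f' = f₀ · √((1 + β)/(1 − β)).
f' = 418.7 × √(1.3959/0.6041) = 418.7 × 1.52016 ≈ 636.5 MHz.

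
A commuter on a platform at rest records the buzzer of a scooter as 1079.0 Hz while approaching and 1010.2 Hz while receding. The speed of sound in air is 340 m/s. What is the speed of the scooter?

f₁/f₂ = (v + v_s)/(v − v_s), so v_s = v · (f₁ − f₂)/(f₁ + f₂).
v_s = 340 × (1079.0 − 1010.2)/(1079.0 + 1010.2) = 340 × 68.8/2089.2 ≈ 11.2 m/s.

11.2 m/s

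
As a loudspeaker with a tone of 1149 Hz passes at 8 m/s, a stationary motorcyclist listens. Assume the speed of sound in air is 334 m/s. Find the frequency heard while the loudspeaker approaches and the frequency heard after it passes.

1177 Hz approaching; 1122 Hz receding

Approaching: f₁ = f · v/(v − v_s) = 1149 × 334/326 ≈ 1177 Hz.
Receding: f₂ = f · v/(v + v_s) = 1149 × 334/342 ≈ 1122 Hz.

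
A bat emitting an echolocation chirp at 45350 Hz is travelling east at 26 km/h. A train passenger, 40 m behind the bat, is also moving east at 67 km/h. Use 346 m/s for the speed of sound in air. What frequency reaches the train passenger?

26 km/h = 7.222 m/s; 67 km/h = 18.61 m/s.
The train passenger is behind, so the bat is moving away from it while the train passenger is moving toward the bat.
General Doppler shift: f' = f · (v + v_o)/(v + v_s).
f' = 45350 × (346 + 18.61)/(346 + 7.222) = 45350 × 364.61/353.22 ≈ 46812 Hz.

46812 Hz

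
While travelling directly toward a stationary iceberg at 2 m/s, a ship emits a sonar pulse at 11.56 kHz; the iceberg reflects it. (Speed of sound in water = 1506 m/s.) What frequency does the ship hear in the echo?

11.59 kHz

The iceberg receives the sound from a moving source: f₁ = f₀ · v/(v − v_e) = 11.56 × 1506/1504 ≈ 11.58 kHz.
On the return leg the ship is a moving observer: f₂ = f₁ · (v + v_e)/v = 11.58 × 1508/1506 ≈ 11.59 kHz.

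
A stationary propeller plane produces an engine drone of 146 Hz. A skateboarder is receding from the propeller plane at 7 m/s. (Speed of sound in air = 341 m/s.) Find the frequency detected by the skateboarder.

143 Hz

Moving observer, stationary source: f' = f · (v − v_o)/v.
f' = 146 × (341 − 7)/341 = 146 × 334/341 ≈ 143 Hz.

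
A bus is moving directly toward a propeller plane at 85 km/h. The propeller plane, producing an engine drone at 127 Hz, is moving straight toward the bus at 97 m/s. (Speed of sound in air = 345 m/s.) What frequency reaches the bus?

189 Hz

85 km/h = 23.61 m/s.
With source approaching and observer approaching, f' = f · (v + v_o)/(v − v_s).
f' = 127 × (345 + 23.61)/(345 − 97) = 127 × 368.61/248 ≈ 189 Hz.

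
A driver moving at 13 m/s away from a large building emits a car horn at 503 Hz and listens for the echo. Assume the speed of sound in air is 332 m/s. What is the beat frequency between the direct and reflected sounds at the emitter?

37.9 Hz

The large building receives the sound from a moving source: f₁ = f₀ · v/(v + v_e) = 503 × 332/345 ≈ 484.0 Hz.
On the return leg the driver is a moving observer: f₂ = f₁ · (v − v_e)/v = 484.0 × 319/332 ≈ 465.1 Hz.
Equivalently f₂ = f₀ · (v − v_e)/(v + v_e).
Beat against the emitted tone: |f₂ − f₀| = 2v_e·f₀/(v + v_e) = 2 × 13 × 503/345 ≈ 37.9 Hz.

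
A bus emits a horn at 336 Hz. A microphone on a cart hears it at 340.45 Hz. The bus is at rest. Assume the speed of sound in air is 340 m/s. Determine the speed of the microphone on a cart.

4.5 m/s

f' > f, so the microphone on a cart is approaching.
f' = f · (v + v_o)/v ⇒ v_o = v · |f'/f − 1|.
v_o = 340 × |340.45/336 − 1| = 340 × 0.01324 ≈ 4.5 m/s.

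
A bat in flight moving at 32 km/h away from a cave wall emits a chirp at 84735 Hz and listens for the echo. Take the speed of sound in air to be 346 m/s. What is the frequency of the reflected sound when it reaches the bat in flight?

32 km/h = 8.889 m/s.
The cave wall receives the sound from a moving source: f₁ = f₀ · v/(v + v_e) = 84735 × 346/354.89 ≈ 82613 Hz.
On the return leg the bat in flight is a moving observer: f₂ = f₁ · (v − v_e)/v = 82613 × 337.11/346 ≈ 80490 Hz.
Equivalently f₂ = f₀ · (v − v_e)/(v + v_e).

80490 Hz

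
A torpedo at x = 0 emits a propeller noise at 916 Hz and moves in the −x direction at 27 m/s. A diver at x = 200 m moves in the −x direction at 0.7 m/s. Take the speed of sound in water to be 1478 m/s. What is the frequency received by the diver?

The observer lies on the +x side, so the source is heading away from the observer and the observer is heading toward the source.
With source receding and observer approaching, f' = f · (v + v_o)/(v + v_s).
f' = 916 × (1478 + 0.7)/(1478 + 27) = 916 × 1478.7/1505 ≈ 900 Hz.

900 Hz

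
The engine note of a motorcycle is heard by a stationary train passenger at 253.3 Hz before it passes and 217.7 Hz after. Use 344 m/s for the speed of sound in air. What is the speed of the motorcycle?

26 m/s

f₁/f₂ = (v + v_s)/(v − v_s), so v_s = v · (f₁ − f₂)/(f₁ + f₂).
v_s = 344 × (253.3 − 217.7)/(253.3 + 217.7) = 344 × 35.6/471.0 ≈ 26 m/s.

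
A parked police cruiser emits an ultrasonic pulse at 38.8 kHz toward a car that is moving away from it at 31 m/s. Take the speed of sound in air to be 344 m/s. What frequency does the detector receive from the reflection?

At the car (a moving observer), f₁ = f₀ · (v − u)/v = 38.8 × 313/344 ≈ 35.3 kHz.
The reflection then acts as a moving source: f₂ = f₁ · v/(v + u) ≈ 32.4 kHz.

32.4 kHz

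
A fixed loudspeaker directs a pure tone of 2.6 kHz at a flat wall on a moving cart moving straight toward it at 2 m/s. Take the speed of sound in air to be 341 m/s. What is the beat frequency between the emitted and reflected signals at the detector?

30.7 Hz

At the flat wall on a moving cart (a moving observer), f₁ = f₀ · (v + u)/v = 2.6 × 343/341 ≈ 2.6152 kHz.
The reflection then acts as a moving source: f₂ = f₁ · v/(v − u) ≈ 2.6307 kHz.
Equivalently f₂ = f₀ · (v + u)/(v − u).
Beat frequency (with f₀ = 2600 Hz): |f₂ − f₀| = 2u·f₀/(v − u) = 2 × 2 × 2600/339 ≈ 30.7 Hz.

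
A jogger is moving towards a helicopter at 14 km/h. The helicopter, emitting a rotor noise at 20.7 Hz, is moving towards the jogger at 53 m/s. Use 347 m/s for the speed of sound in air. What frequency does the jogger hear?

14 km/h = 3.889 m/s.
Both move, so f' = f · (v + v_o)/(v − v_s).
f' = 20.7 × (347 + 3.889)/(347 − 53) = 20.7 × 350.89/294 ≈ 24.7 Hz.

24.7 Hz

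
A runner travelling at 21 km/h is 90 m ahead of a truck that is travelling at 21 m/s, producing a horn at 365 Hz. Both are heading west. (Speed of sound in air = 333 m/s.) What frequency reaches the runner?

383 Hz

21 km/h = 5.833 m/s.
The runner is ahead, so the truck is moving toward it while the runner is moving away from the truck.
With source approaching and observer receding, f' = f · (v − v_o)/(v − v_s).
f' = 365 × (333 − 5.833)/(333 − 21) = 365 × 327.17/312 ≈ 383 Hz.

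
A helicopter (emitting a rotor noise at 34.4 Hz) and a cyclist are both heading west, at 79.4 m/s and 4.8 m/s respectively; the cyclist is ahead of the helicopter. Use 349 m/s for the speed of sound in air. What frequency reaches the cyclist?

43.9 Hz

The cyclist is ahead, so the helicopter is moving toward it while the cyclist is moving away from the helicopter.
With source approaching and observer receding, f' = f · (v − v_o)/(v − v_s).
f' = 34.4 × (349 − 4.8)/(349 − 79.4) = 34.4 × 344.2/269.6 ≈ 43.9 Hz.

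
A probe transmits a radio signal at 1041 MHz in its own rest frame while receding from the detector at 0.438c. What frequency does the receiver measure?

650.8 MHz

Relativistic Doppler for frequency: f' = f₀ · √((1 − β)/(1 + β)).
f' = 1041 × √(0.5620/1.4380) = 1041 × 0.62516 ≈ 650.8 MHz.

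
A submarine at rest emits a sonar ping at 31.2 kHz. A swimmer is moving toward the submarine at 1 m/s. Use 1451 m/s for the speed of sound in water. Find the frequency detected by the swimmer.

Only the observer moves, toward the source, so f' = f · (v + v_o)/v.
f' = 31.2 × (1451 + 1)/1451 = 31.2 × 1452/1451 ≈ 31.2 kHz.

31.2 kHz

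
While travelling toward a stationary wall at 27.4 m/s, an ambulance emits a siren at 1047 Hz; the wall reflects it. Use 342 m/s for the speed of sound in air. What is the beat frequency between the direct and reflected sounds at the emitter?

182 Hz

The wall receives the sound from a moving source: f₁ = f₀ · v/(v − v_e) = 1047 × 342/314.6 ≈ 1138.2 Hz.
On the return leg the ambulance is a moving observer: f₂ = f₁ · (v + v_e)/v = 1138.2 × 369.4/342 ≈ 1229.4 Hz.
Equivalently f₂ = f₀ · (v + v_e)/(v − v_e).
Beat against the emitted tone: |f₂ − f₀| = 2v_e·f₀/(v − v_e) = 2 × 27.4 × 1047/314.6 ≈ 182 Hz.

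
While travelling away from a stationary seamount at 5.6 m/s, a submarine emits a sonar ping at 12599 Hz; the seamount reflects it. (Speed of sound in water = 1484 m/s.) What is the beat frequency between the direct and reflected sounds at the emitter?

The seamount receives the sound from a moving source: f₁ = f₀ · v/(v + v_e) = 12599 × 1484/1489.6 ≈ 12551.6 Hz.
On the return leg the submarine is a moving observer: f₂ = f₁ · (v − v_e)/v = 12551.6 × 1478.4/1484 ≈ 12504.3 Hz.
Equivalently f₂ = f₀ · (v − v_e)/(v + v_e).
Beat against the emitted tone: |f₂ − f₀| = 2v_e·f₀/(v + v_e) = 2 × 5.6 × 12599/1489.6 ≈ 95 Hz.

95 Hz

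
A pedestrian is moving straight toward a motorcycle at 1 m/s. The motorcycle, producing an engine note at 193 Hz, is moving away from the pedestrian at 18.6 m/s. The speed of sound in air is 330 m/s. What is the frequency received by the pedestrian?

Both move, so f' = f · (v + v_o)/(v + v_s).
f' = 193 × (330 + 1)/(330 + 18.6) = 193 × 331/348.6 ≈ 183 Hz.

183 Hz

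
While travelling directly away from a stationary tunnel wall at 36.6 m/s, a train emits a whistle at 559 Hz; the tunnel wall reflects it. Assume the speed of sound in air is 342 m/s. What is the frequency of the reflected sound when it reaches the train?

451 Hz

The tunnel wall receives the sound from a moving source: f₁ = f₀ · v/(v + v_e) = 559 × 342/378.6 ≈ 505 Hz.
On the return leg the train is a moving observer: f₂ = f₁ · (v − v_e)/v = 505 × 305.4/342 ≈ 451 Hz.
Equivalently f₂ = f₀ · (v − v_e)/(v + v_e).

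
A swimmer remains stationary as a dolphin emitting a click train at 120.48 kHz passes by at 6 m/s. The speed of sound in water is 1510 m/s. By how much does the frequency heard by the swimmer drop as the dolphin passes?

Approaching: f₁ = f · v/(v − v_s) = 120.48 × 1510/1504 ≈ 120.961 kHz.
Receding: f₂ = f · v/(v + v_s) = 120.48 × 1510/1516 ≈ 120.003 kHz.
Drop: f₁ − f₂ = 2f·v·v_s/(v² − v_s²) = 2 × 120.48 × 1510 × 6/(1510² − 6²) ≈ 0.957 kHz.

0.957 kHz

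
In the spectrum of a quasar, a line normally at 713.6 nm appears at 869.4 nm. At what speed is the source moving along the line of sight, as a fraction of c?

0.195c

λ'/λ₀ = 1.2183 > 1 (redshift), so the source is receding.
λ'/λ₀ = √((1 + β)/(1 − β)) for a receding source ⇒ β = (r² − 1)/(r² + 1) with r = λ'/λ₀.
β = (1.4843 − 1)/(1.4843 + 1) ≈ 0.195.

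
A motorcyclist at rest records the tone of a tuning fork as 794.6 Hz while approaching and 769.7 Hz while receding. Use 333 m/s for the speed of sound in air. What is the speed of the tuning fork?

5.3 m/s

f₁/f₂ = (v + v_s)/(v − v_s), so v_s = v · (f₁ − f₂)/(f₁ + f₂).
v_s = 333 × (794.6 − 769.7)/(794.6 + 769.7) = 333 × 24.9/1564.3 ≈ 5.3 m/s.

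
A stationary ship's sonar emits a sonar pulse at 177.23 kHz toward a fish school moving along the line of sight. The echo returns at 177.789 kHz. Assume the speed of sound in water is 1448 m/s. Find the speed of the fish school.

2.28 m/s

Double Doppler shift off a moving reflector: f₂ = f₀ · (v + u)/(v − u) (u > 0 toward emitter).
Rearranging, u = v · (f₂ − f₀)/(f₂ + f₀) = 1448 × 0.559/355.019 ≈ 2.28 m/s.
So the fish school is moving at 2.28 m/s toward the emitter.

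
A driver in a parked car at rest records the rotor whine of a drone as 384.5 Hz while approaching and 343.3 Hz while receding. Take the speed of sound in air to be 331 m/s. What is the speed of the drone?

18.7 m/s

f₁/f₂ = (v + v_s)/(v − v_s), so v_s = v · (f₁ − f₂)/(f₁ + f₂).
v_s = 331 × (384.5 − 343.3)/(384.5 + 343.3) = 331 × 41.2/727.8 ≈ 18.7 m/s.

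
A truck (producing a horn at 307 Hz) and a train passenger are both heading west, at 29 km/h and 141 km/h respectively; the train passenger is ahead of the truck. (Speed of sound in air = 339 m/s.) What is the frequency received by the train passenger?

29 km/h = 8.056 m/s; 141 km/h = 39.17 m/s.
The train passenger is ahead, so the truck is moving toward it while the train passenger is moving away from the truck.
With source approaching and observer receding, f' = f · (v − v_o)/(v − v_s).
f' = 307 × (339 − 39.17)/(339 − 8.056) = 307 × 299.83/330.94 ≈ 278 Hz.

278 Hz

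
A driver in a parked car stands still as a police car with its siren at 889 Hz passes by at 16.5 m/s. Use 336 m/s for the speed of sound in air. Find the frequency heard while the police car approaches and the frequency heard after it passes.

935 Hz approaching; 847 Hz receding

Approaching: f₁ = f · v/(v − v_s) = 889 × 336/319.5 ≈ 935 Hz.
Receding: f₂ = f · v/(v + v_s) = 889 × 336/352.5 ≈ 847 Hz.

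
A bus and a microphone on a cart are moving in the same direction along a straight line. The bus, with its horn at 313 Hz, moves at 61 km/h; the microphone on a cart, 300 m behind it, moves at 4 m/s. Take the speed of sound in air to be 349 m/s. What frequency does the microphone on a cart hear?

61 km/h = 16.94 m/s.
The microphone on a cart is behind, so the bus is moving away from it while the microphone on a cart is moving toward the bus.
With source receding and observer approaching, f' = f · (v + v_o)/(v + v_s).
f' = 313 × (349 + 4)/(349 + 16.94) = 313 × 353/365.94 ≈ 302 Hz.

302 Hz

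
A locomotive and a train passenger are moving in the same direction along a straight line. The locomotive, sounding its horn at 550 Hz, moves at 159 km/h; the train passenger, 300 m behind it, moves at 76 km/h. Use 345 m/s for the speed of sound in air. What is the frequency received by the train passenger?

159 km/h = 44.17 m/s; 76 km/h = 21.11 m/s.
The train passenger is behind, so the locomotive is moving away from it while the train passenger is moving toward the locomotive.
General Doppler shift: f' = f · (v + v_o)/(v + v_s).
f' = 550 × (345 + 21.11)/(345 + 44.17) = 550 × 366.11/389.17 ≈ 517 Hz.

517 Hz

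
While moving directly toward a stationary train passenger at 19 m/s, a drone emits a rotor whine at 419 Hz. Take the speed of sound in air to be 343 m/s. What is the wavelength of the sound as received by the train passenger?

Only the source moves, toward the listener, so f' = f · v/(v − v_s).
f' = 419 × 343/(343 − 19) ≈ 444 Hz.
λ' = v/f' = 343/443.571 ≈ 77.3 cm.

77.3 cm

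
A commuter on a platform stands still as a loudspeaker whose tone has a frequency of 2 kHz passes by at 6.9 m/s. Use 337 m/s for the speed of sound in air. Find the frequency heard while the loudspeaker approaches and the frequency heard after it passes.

2.04 kHz approaching; 1.96 kHz receding

Approaching: f₁ = f · v/(v − v_s) = 2 × 337/330.1 ≈ 2.04 kHz.
Receding: f₂ = f · v/(v + v_s) = 2 × 337/343.9 ≈ 1.96 kHz.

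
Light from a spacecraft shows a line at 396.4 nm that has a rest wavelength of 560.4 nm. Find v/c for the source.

λ'/λ₀ = 0.7074 < 1 (blueshift), so the source is approaching.
λ'/λ₀ = √((1 − β)/(1 + β)) for an approaching source ⇒ β = (1 − r²)/(1 + r²) with r = λ'/λ₀.
β = (1 − 0.5003)/(1 + 0.5003) ≈ 0.333.

0.333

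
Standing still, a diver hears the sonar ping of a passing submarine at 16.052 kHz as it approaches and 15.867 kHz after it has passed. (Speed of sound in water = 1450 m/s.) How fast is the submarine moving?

f₁/f₂ = (v + v_s)/(v − v_s), so v_s = v · (f₁ − f₂)/(f₁ + f₂).
v_s = 1450 × (16.052 − 15.867)/(16.052 + 15.867) = 1450 × 0.185/31.919 ≈ 8.4 m/s.

8.4 m/s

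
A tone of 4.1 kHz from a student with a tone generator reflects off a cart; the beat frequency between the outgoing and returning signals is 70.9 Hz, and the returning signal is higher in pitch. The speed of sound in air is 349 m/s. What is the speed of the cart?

Double Doppler shift off a moving reflector: f₂ = f₀ · (v + u)/(v − u) (u > 0 toward emitter).
Returning signal is higher, so f₂ = f₀ + Δf = 4100 + 70.9 = 4170.9 Hz.
Rearranging, u = v · (f₂ − f₀)/(f₂ + f₀) = 349 × 70.9/8270.9 ≈ 2.99 m/s.
So the cart is moving at 2.99 m/s toward the emitter.

2.99 m/s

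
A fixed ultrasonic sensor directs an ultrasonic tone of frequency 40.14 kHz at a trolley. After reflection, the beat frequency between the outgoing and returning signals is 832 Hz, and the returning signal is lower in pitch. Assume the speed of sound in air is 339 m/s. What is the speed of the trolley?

3.6 m/s

Double Doppler shift off a moving reflector: f₂ = f₀ · (v + u)/(v − u) (u > 0 toward emitter).
Returning signal is lower, so f₂ = f₀ − Δf = 40140 − 832 = 39308 Hz.
Rearranging, u = v · (f₂ − f₀)/(f₂ + f₀) = 339 × -832/79448 ≈ -3.6 m/s.
So the trolley is moving at 3.6 m/s away from the emitter.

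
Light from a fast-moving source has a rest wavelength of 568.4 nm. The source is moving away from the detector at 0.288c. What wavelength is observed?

764.5 nm

Relativistic Doppler for wavelength: λ' = λ₀ · √((1 + β)/(1 − β)).
λ' = 568.4 × √(1.2880/0.7120) = 568.4 × 1.34499 ≈ 764.5 nm.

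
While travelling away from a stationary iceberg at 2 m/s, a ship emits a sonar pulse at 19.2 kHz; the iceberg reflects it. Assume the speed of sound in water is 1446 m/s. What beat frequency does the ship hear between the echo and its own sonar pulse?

The iceberg receives the sound from a moving source: f₁ = f₀ · v/(v + v_e) = 19.2 × 1446/1448 ≈ 19.1735 kHz.
On the return leg the ship is a moving observer: f₂ = f₁ · (v − v_e)/v = 19.1735 × 1444/1446 ≈ 19.1470 kHz.
Equivalently f₂ = f₀ · (v − v_e)/(v + v_e).
Beat against the emitted tone (with f₀ = 19200 Hz): |f₂ − f₀| = 2v_e·f₀/(v + v_e) = 2 × 2 × 19200/1448 ≈ 53.0 Hz.

53.0 Hz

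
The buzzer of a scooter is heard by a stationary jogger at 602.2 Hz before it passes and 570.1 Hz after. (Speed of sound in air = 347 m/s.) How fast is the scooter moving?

f₁/f₂ = (v + v_s)/(v − v_s), so v_s = v · (f₁ − f₂)/(f₁ + f₂).
v_s = 347 × (602.2 − 570.1)/(602.2 + 570.1) = 347 × 32.1/1172.3 ≈ 9.5 m/s.

9.5 m/s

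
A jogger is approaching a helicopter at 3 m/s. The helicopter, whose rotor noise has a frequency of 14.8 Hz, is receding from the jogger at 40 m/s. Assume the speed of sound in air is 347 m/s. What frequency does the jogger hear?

With source receding and observer approaching, f' = f · (v + v_o)/(v + v_s).
f' = 14.8 × (347 + 3)/(347 + 40) = 14.8 × 350/387 ≈ 13.4 Hz.

13.4 Hz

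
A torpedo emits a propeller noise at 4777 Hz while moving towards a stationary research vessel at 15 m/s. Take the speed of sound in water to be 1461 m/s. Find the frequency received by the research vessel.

Moving source, stationary observer: f' = f · v/(v − v_s) since the source is approaching.
f' = 4777 × 1461/(1461 − 15) = 4777 × 1461/1446 ≈ 4827 Hz.

4827 Hz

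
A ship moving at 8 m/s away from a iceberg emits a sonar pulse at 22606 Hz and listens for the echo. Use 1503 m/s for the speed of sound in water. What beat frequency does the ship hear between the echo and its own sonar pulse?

239 Hz

The iceberg receives the sound from a moving source: f₁ = f₀ · v/(v + v_e) = 22606 × 1503/1511 ≈ 22486 Hz.
On the return leg the ship is a moving observer: f₂ = f₁ · (v − v_e)/v = 22486 × 1495/1503 ≈ 22367 Hz.
Equivalently f₂ = f₀ · (v − v_e)/(v + v_e).
Beat against the emitted tone: |f₂ − f₀| = 2v_e·f₀/(v + v_e) = 2 × 8 × 22606/1511 ≈ 239 Hz.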